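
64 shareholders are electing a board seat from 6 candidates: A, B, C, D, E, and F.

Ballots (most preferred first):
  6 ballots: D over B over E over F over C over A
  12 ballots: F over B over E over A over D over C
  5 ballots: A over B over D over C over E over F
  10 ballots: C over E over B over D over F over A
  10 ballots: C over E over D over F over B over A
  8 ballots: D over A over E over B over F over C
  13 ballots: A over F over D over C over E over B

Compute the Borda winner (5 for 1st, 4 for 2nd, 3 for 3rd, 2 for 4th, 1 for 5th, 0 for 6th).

A: 6×0 + 12×2 + 5×5 + 10×0 + 10×0 + 8×4 + 13×5 = 146
B: 6×4 + 12×4 + 5×4 + 10×3 + 10×1 + 8×2 + 13×0 = 148
C: 6×1 + 12×0 + 5×2 + 10×5 + 10×5 + 8×0 + 13×2 = 142
D: 6×5 + 12×1 + 5×3 + 10×2 + 10×3 + 8×5 + 13×3 = 186
E: 6×3 + 12×3 + 5×1 + 10×4 + 10×4 + 8×3 + 13×1 = 176
F: 6×2 + 12×5 + 5×0 + 10×1 + 10×2 + 8×1 + 13×4 = 162

D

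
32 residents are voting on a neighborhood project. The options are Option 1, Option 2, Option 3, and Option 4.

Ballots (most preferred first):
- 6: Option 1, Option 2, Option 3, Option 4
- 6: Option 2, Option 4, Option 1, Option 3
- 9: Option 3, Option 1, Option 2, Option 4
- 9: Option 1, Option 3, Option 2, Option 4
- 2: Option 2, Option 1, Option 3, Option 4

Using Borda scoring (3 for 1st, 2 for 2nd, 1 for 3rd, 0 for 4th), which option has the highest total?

Option 1

Option 1: 6×3 + 6×1 + 9×2 + 9×3 + 2×2 = 73
Option 2: 6×2 + 6×3 + 9×1 + 9×1 + 2×3 = 54
Option 3: 6×1 + 6×0 + 9×3 + 9×2 + 2×1 = 53
Option 4: 6×0 + 6×2 + 9×0 + 9×0 + 2×0 = 12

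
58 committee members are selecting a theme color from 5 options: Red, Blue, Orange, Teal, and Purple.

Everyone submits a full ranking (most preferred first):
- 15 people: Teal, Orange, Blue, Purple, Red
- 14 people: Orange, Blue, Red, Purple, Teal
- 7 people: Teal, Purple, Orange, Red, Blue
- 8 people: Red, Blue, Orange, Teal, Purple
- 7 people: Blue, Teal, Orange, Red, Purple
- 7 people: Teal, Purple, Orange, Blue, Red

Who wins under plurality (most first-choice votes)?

Teal

First-place votes: Red 8, Blue 7, Orange 14, Teal 29, Purple 0.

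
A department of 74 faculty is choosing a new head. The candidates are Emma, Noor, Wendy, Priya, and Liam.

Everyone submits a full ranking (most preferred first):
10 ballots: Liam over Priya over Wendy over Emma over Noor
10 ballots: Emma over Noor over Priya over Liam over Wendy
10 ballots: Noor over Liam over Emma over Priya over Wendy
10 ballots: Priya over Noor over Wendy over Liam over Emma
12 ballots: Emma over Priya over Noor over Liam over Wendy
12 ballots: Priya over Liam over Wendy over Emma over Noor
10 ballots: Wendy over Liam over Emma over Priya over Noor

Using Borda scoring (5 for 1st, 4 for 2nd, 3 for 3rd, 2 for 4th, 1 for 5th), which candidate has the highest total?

Priya

Emma: 10×2 + 10×5 + 10×3 + 10×1 + 12×5 + 12×2 + 10×3 = 224
Noor: 10×1 + 10×4 + 10×5 + 10×4 + 12×3 + 12×1 + 10×1 = 198
Wendy: 10×3 + 10×1 + 10×1 + 10×3 + 12×1 + 12×3 + 10×5 = 178
Priya: 10×4 + 10×3 + 10×2 + 10×5 + 12×4 + 12×5 + 10×2 = 268
Liam: 10×5 + 10×2 + 10×4 + 10×2 + 12×2 + 12×4 + 10×4 = 242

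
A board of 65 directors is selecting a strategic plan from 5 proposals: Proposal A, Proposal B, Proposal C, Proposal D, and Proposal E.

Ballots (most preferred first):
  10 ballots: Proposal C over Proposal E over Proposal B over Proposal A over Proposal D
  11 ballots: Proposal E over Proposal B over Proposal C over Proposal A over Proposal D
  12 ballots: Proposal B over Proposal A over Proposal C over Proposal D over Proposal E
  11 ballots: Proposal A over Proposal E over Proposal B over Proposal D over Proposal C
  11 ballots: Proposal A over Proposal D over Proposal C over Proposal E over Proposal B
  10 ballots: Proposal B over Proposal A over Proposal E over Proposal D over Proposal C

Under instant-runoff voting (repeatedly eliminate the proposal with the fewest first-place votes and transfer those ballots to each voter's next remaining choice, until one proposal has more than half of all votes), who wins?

Proposal B

Round 1: Proposal A 22, Proposal B 22, Proposal C 10, Proposal D 0, Proposal E 11. Proposal D eliminated.
Round 2: Proposal A 22, Proposal B 22, Proposal C 10, Proposal E 11. Proposal C eliminated.
Round 3: Proposal A 22, Proposal B 22, Proposal E 21. Proposal E eliminated.
Round 4: Proposal A 22, Proposal B 43. Proposal B has a majority (≥33).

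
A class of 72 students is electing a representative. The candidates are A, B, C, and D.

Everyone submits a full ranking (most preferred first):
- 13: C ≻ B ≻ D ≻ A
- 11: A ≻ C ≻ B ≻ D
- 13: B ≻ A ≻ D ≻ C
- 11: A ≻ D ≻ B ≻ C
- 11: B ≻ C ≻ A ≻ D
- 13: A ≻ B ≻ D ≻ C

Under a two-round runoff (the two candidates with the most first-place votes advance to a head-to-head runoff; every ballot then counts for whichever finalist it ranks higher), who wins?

B

Round 1 first-place votes: A 35, B 24, C 13, D 0. A and B advance.
Runoff: A is ranked above B on 35 ballots, B above A on 37.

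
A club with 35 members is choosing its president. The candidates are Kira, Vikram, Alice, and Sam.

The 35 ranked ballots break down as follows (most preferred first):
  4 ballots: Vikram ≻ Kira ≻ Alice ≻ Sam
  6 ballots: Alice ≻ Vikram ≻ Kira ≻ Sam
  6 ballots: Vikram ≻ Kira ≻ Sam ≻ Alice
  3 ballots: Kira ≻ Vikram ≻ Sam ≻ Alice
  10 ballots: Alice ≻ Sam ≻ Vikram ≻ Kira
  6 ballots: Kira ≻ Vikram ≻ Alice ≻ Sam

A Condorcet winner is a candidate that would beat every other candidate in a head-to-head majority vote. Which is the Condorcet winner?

Vikram vs Kira: 26–9
Vikram vs Alice: 19–16
Vikram vs Sam: 25–10
Vikram beats every other candidate.

Vikram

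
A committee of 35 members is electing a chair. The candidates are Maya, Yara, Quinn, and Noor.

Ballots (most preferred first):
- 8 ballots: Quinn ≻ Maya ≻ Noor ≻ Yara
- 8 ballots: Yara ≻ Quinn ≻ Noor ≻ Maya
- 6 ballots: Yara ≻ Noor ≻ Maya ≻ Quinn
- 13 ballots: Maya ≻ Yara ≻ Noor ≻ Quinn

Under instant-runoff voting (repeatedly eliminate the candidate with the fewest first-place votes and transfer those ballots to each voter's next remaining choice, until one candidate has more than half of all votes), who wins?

Round 1: Maya 13, Yara 14, Quinn 8, Noor 0. Noor eliminated.
Round 2: Maya 13, Yara 14, Quinn 8. Quinn eliminated.
Round 3: Maya 21, Yara 14. Maya has a majority (≥18).

Maya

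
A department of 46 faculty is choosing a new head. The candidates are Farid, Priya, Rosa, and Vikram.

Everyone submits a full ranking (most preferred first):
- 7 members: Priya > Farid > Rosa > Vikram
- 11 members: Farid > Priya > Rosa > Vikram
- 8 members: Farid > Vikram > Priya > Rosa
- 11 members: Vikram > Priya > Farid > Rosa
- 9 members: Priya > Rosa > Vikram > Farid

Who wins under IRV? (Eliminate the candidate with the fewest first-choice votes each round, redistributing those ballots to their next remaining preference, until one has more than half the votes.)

Priya

Round 1: Farid 19, Priya 16, Rosa 0, Vikram 11. Rosa eliminated.
Round 2: Farid 19, Priya 16, Vikram 11. Vikram eliminated.
Round 3: Farid 19, Priya 27. Priya has a majority (≥24).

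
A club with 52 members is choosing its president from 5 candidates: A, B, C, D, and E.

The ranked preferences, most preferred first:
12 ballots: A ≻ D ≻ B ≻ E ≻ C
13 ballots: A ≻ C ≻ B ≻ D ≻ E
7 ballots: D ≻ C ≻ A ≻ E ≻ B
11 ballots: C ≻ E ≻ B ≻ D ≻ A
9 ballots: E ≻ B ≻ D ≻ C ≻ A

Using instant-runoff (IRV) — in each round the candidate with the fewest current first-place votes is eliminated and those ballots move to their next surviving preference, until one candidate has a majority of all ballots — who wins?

Round 1: A 25, B 0, C 11, D 7, E 9. B eliminated.
Round 2: A 25, C 11, D 7, E 9. D eliminated.
Round 3: A 25, C 18, E 9. E eliminated.
Round 4: A 25, C 27. C has a majority (≥27).

C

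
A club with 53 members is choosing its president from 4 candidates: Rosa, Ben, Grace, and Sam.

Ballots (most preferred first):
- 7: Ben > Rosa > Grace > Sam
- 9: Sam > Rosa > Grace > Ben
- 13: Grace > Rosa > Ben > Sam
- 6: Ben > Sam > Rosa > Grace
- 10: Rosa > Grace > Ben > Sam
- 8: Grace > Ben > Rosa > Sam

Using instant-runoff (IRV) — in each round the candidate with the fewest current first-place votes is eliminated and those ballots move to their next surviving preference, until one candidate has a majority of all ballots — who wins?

Rosa

Round 1: Rosa 10, Ben 13, Grace 21, Sam 9. Sam eliminated.
Round 2: Rosa 19, Ben 13, Grace 21. Ben eliminated.
Round 3: Rosa 32, Grace 21. Rosa has a majority (≥27).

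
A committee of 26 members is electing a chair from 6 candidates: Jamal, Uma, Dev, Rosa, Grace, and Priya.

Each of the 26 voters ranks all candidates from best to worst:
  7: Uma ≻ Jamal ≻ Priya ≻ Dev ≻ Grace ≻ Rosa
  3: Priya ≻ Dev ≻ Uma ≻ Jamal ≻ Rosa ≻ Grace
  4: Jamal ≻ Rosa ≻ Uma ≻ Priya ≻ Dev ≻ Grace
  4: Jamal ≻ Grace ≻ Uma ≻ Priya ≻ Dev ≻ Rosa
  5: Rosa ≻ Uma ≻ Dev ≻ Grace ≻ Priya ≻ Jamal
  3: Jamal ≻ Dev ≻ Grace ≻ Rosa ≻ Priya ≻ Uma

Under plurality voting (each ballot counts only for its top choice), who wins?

Jamal

First-place votes: Jamal 11, Uma 7, Dev 0, Rosa 5, Grace 0, Priya 3.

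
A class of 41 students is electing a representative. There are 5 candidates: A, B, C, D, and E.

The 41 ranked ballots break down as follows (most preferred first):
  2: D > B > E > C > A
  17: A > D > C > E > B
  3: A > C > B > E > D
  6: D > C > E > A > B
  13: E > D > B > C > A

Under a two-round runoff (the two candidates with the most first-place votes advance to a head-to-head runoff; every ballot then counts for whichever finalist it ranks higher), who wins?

Round 1 first-place votes: A 20, B 0, C 0, D 8, E 13. A and E advance.
Runoff: A is ranked above E on 20 ballots, E above A on 21.

E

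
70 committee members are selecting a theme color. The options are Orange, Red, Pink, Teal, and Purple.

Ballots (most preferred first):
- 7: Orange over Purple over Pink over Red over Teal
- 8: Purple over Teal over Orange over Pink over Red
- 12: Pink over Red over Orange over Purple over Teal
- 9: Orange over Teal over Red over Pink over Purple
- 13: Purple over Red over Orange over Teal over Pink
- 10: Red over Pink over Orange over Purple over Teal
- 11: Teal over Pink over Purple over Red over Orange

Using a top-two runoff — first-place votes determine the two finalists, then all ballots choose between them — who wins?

Round 1 first-place votes: Orange 16, Red 10, Pink 12, Teal 11, Purple 21. Purple and Orange advance.
Runoff: Purple is ranked above Orange on 32 ballots, Orange above Purple on 38.

Orange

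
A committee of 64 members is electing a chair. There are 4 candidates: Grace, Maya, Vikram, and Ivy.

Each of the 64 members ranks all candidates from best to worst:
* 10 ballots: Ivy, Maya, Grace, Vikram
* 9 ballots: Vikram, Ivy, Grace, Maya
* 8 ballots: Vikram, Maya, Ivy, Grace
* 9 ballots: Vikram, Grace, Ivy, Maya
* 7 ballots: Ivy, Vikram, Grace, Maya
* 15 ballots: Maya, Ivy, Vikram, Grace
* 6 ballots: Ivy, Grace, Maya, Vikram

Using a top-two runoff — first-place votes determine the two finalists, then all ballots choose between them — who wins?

Round 1 first-place votes: Grace 0, Maya 15, Vikram 26, Ivy 23. Vikram and Ivy advance.
Runoff: Vikram is ranked above Ivy on 26 ballots, Ivy above Vikram on 38.

Ivy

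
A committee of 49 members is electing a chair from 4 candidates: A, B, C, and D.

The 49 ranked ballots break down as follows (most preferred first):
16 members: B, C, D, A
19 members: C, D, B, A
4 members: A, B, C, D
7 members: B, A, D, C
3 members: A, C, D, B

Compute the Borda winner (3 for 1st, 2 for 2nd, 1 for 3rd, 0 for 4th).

A: 16×0 + 19×0 + 4×3 + 7×2 + 3×3 = 35
B: 16×3 + 19×1 + 4×2 + 7×3 + 3×0 = 96
C: 16×2 + 19×3 + 4×1 + 7×0 + 3×2 = 99
D: 16×1 + 19×2 + 4×0 + 7×1 + 3×1 = 64

C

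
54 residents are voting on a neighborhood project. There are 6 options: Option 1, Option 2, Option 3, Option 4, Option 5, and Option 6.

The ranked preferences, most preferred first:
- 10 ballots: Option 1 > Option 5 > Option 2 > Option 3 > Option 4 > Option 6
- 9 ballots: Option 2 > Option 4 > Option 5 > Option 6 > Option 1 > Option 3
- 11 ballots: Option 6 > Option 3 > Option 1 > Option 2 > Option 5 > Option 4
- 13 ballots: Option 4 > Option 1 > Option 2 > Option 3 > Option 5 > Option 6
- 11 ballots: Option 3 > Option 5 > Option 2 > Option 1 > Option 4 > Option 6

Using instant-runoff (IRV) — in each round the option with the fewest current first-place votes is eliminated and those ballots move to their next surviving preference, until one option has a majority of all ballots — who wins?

Option 3

Round 1: Option 1 10, Option 2 9, Option 3 11, Option 4 13, Option 5 0, Option 6 11. Option 5 eliminated.
Round 2: Option 1 10, Option 2 9, Option 3 11, Option 4 13, Option 6 11. Option 2 eliminated.
Round 3: Option 1 10, Option 3 11, Option 4 22, Option 6 11. Option 1 eliminated.
Round 4: Option 3 21, Option 4 22, Option 6 11. Option 6 eliminated.
Round 5: Option 3 32, Option 4 22. Option 3 has a majority (≥28).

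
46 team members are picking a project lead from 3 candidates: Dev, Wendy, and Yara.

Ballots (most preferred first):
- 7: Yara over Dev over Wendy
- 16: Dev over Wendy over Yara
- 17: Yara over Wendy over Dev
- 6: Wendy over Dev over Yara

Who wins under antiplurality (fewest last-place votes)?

Last-place votes: Dev 17, Wendy 7, Yara 22.

Wendy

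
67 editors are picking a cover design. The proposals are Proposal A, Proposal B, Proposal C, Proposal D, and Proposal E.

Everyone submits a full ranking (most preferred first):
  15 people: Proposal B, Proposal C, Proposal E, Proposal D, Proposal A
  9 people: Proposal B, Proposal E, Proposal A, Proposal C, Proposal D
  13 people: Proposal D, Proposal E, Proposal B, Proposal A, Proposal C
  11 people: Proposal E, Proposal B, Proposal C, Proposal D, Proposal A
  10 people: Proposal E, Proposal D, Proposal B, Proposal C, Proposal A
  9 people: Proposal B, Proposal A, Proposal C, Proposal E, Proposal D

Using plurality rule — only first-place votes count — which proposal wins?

Proposal B

First-place votes: Proposal A 0, Proposal B 33, Proposal C 0, Proposal D 13, Proposal E 21.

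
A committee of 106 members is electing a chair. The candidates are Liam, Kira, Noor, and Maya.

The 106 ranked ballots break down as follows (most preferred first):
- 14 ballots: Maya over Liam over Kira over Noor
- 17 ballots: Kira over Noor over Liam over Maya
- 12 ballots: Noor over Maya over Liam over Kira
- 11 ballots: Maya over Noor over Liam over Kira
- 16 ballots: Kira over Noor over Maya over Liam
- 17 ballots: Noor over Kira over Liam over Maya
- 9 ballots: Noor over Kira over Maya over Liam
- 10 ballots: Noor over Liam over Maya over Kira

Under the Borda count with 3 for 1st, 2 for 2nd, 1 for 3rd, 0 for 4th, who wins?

Liam: 14×2 + 17×1 + 12×1 + 11×1 + 16×0 + 17×1 + 9×0 + 10×2 = 105
Kira: 14×1 + 17×3 + 12×0 + 11×0 + 16×3 + 17×2 + 9×2 + 10×0 = 165
Noor: 14×0 + 17×2 + 12×3 + 11×2 + 16×2 + 17×3 + 9×3 + 10×3 = 232
Maya: 14×3 + 17×0 + 12×2 + 11×3 + 16×1 + 17×0 + 9×1 + 10×1 = 134

Noor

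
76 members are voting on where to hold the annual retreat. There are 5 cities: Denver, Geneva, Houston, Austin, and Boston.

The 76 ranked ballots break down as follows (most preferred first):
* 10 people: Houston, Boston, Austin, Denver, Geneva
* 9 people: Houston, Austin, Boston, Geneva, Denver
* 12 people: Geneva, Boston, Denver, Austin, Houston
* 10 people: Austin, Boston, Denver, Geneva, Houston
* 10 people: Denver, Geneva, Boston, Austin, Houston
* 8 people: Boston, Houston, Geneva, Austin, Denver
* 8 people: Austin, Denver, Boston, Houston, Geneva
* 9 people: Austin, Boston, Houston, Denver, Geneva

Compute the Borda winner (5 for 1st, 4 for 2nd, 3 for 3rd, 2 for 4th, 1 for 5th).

Denver: 10×2 + 9×1 + 12×3 + 10×3 + 10×5 + 8×1 + 8×4 + 9×2 = 203
Geneva: 10×1 + 9×2 + 12×5 + 10×2 + 10×4 + 8×3 + 8×1 + 9×1 = 189
Houston: 10×5 + 9×5 + 12×1 + 10×1 + 10×1 + 8×4 + 8×2 + 9×3 = 202
Austin: 10×3 + 9×4 + 12×2 + 10×5 + 10×2 + 8×2 + 8×5 + 9×5 = 261
Boston: 10×4 + 9×3 + 12×4 + 10×4 + 10×3 + 8×5 + 8×3 + 9×4 = 285

Boston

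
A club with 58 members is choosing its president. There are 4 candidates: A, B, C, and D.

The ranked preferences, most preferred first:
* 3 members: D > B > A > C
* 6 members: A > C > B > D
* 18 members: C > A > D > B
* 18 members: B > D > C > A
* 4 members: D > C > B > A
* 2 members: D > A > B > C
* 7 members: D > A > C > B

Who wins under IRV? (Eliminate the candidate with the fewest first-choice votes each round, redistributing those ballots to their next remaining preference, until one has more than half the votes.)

C

Round 1: A 6, B 18, C 18, D 16. A eliminated.
Round 2: B 18, C 24, D 16. D eliminated.
Round 3: B 23, C 35. C has a majority (≥30).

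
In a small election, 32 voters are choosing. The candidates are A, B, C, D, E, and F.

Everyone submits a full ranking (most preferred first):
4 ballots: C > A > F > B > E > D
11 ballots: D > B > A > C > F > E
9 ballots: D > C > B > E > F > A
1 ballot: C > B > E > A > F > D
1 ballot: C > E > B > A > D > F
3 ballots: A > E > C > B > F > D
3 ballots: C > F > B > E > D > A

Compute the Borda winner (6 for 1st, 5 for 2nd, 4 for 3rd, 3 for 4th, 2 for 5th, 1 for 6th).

A: 4×5 + 11×4 + 9×1 + 1×3 + 1×3 + 3×6 + 3×1 = 100
B: 4×3 + 11×5 + 9×4 + 1×5 + 1×4 + 3×3 + 3×4 = 133
C: 4×6 + 11×3 + 9×5 + 1×6 + 1×6 + 3×4 + 3×6 = 144
D: 4×1 + 11×6 + 9×6 + 1×1 + 1×2 + 3×1 + 3×2 = 136
E: 4×2 + 11×1 + 9×3 + 1×4 + 1×5 + 3×5 + 3×3 = 79
F: 4×4 + 11×2 + 9×2 + 1×2 + 1×1 + 3×2 + 3×5 = 80

C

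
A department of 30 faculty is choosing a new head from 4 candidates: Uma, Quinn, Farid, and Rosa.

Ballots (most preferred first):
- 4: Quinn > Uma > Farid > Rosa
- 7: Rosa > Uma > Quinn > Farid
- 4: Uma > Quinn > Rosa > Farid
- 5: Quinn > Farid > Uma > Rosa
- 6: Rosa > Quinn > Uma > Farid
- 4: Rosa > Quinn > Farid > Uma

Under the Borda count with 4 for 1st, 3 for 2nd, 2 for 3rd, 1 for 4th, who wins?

Uma: 4×3 + 7×3 + 4×4 + 5×2 + 6×2 + 4×1 = 75
Quinn: 4×4 + 7×2 + 4×3 + 5×4 + 6×3 + 4×3 = 92
Farid: 4×2 + 7×1 + 4×1 + 5×3 + 6×1 + 4×2 = 48
Rosa: 4×1 + 7×4 + 4×2 + 5×1 + 6×4 + 4×4 = 85

Quinn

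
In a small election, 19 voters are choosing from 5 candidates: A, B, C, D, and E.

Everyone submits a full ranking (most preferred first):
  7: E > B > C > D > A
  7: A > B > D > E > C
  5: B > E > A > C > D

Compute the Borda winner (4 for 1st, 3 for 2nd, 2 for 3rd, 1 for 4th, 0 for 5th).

B

A: 7×0 + 7×4 + 5×2 = 38
B: 7×3 + 7×3 + 5×4 = 62
C: 7×2 + 7×0 + 5×1 = 19
D: 7×1 + 7×2 + 5×0 = 21
E: 7×4 + 7×1 + 5×3 = 50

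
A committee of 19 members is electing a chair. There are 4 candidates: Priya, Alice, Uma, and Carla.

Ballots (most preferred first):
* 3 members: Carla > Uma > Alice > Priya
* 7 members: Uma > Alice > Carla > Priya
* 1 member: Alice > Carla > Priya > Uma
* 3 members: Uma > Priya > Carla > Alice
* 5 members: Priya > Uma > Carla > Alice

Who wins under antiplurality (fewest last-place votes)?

Carla

Last-place votes: Priya 10, Alice 8, Uma 1, Carla 0.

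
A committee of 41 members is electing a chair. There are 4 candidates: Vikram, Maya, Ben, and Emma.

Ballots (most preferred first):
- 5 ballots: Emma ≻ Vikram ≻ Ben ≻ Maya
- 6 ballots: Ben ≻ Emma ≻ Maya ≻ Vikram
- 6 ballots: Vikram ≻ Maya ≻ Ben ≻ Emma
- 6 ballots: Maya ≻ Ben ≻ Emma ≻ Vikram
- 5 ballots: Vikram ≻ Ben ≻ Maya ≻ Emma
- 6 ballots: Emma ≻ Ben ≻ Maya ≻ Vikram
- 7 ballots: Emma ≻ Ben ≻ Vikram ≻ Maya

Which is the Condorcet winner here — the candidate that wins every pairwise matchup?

Ben vs Vikram: 25–16
Ben vs Maya: 29–12
Ben vs Emma: 23–18
Ben beats every other candidate.

Ben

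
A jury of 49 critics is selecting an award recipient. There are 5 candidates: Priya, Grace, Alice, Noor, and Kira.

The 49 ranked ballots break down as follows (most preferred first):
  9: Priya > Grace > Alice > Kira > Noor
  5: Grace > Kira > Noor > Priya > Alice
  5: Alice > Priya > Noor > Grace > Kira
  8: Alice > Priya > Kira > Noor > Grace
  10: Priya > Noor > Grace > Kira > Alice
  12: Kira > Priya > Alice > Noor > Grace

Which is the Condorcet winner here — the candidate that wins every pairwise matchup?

Priya

Priya vs Grace: 44–5
Priya vs Alice: 36–13
Priya vs Noor: 44–5
Priya vs Kira: 32–17
Priya beats every other candidate.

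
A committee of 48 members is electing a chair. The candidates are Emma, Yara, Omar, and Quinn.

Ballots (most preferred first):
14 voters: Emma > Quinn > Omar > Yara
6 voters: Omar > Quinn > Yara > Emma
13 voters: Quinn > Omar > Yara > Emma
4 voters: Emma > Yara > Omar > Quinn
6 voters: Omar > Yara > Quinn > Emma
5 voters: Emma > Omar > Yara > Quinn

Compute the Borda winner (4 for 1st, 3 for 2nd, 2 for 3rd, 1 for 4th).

Omar

Emma: 14×4 + 6×1 + 13×1 + 4×4 + 6×1 + 5×4 = 117
Yara: 14×1 + 6×2 + 13×2 + 4×3 + 6×3 + 5×2 = 92
Omar: 14×2 + 6×4 + 13×3 + 4×2 + 6×4 + 5×3 = 138
Quinn: 14×3 + 6×3 + 13×4 + 4×1 + 6×2 + 5×1 = 133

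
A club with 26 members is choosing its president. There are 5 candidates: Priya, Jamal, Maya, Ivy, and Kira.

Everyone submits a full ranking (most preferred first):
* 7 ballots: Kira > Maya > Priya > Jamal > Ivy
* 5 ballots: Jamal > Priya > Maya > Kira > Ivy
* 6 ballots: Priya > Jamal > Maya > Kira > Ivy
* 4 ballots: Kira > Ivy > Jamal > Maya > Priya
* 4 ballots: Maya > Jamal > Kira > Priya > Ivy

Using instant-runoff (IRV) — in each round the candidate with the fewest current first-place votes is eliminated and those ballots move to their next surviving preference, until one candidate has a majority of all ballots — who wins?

Jamal

Round 1: Priya 6, Jamal 5, Maya 4, Ivy 0, Kira 11. Ivy eliminated.
Round 2: Priya 6, Jamal 5, Maya 4, Kira 11. Maya eliminated.
Round 3: Priya 6, Jamal 9, Kira 11. Priya eliminated.
Round 4: Jamal 15, Kira 11. Jamal has a majority (≥14).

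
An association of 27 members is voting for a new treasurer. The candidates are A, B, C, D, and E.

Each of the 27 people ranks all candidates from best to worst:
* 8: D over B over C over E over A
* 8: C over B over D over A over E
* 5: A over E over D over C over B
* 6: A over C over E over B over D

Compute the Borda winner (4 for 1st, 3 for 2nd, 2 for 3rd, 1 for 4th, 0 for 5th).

C

A: 8×0 + 8×1 + 5×4 + 6×4 = 52
B: 8×3 + 8×3 + 5×0 + 6×1 = 54
C: 8×2 + 8×4 + 5×1 + 6×3 = 71
D: 8×4 + 8×2 + 5×2 + 6×0 = 58
E: 8×1 + 8×0 + 5×3 + 6×2 = 35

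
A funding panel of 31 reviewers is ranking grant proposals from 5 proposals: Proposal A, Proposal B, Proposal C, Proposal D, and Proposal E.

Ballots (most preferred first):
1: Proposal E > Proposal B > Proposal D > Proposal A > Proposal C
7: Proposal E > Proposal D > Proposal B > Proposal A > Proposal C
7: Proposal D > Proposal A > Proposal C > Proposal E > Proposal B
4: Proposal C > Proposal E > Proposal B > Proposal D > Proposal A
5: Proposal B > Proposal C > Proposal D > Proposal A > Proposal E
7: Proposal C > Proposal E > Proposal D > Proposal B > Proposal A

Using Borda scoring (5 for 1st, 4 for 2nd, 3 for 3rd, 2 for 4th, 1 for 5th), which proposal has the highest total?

Proposal A: 1×2 + 7×2 + 7×4 + 4×1 + 5×2 + 7×1 = 65
Proposal B: 1×4 + 7×3 + 7×1 + 4×3 + 5×5 + 7×2 = 83
Proposal C: 1×1 + 7×1 + 7×3 + 4×5 + 5×4 + 7×5 = 104
Proposal D: 1×3 + 7×4 + 7×5 + 4×2 + 5×3 + 7×3 = 110
Proposal E: 1×5 + 7×5 + 7×2 + 4×4 + 5×1 + 7×4 = 103

Proposal D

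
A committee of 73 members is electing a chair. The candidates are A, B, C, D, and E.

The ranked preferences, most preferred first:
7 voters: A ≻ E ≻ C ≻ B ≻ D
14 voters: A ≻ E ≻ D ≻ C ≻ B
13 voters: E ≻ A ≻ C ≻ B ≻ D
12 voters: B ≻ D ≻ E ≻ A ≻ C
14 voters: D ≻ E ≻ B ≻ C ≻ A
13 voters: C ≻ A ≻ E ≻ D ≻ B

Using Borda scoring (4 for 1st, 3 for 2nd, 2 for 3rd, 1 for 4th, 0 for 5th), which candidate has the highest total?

E

A: 7×4 + 14×4 + 13×3 + 12×1 + 14×0 + 13×3 = 174
B: 7×1 + 14×0 + 13×1 + 12×4 + 14×2 + 13×0 = 96
C: 7×2 + 14×1 + 13×2 + 12×0 + 14×1 + 13×4 = 120
D: 7×0 + 14×2 + 13×0 + 12×3 + 14×4 + 13×1 = 133
E: 7×3 + 14×3 + 13×4 + 12×2 + 14×3 + 13×2 = 207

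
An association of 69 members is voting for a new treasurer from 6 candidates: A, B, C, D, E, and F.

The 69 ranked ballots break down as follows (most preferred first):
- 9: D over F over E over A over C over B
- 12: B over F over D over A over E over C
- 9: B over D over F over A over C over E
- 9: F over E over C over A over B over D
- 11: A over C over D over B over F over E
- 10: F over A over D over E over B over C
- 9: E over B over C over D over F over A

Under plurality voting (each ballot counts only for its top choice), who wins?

B

First-place votes: A 11, B 21, C 0, D 9, E 9, F 19.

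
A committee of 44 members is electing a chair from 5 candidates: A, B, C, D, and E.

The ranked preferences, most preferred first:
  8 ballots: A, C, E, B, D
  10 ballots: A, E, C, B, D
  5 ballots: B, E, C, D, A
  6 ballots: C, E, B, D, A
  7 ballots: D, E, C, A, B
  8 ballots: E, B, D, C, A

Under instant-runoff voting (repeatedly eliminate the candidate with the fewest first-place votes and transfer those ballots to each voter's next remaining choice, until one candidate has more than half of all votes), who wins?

E

Round 1: A 18, B 5, C 6, D 7, E 8. B eliminated.
Round 2: A 18, C 6, D 7, E 13. C eliminated.
Round 3: A 18, D 7, E 19. D eliminated.
Round 4: A 18, E 26. E has a majority (≥23).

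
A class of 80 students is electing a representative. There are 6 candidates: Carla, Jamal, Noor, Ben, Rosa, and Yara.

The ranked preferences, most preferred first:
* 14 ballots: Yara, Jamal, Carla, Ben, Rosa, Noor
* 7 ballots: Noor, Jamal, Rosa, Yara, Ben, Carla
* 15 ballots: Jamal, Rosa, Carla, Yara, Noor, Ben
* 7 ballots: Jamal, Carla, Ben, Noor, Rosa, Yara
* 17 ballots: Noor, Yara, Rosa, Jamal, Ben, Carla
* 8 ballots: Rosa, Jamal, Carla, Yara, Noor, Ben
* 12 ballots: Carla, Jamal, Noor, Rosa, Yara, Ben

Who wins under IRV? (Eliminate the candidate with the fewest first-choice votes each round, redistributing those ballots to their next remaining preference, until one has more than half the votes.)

Round 1: Carla 12, Jamal 22, Noor 24, Ben 0, Rosa 8, Yara 14. Ben eliminated.
Round 2: Carla 12, Jamal 22, Noor 24, Rosa 8, Yara 14. Rosa eliminated.
Round 3: Carla 12, Jamal 30, Noor 24, Yara 14. Carla eliminated.
Round 4: Jamal 42, Noor 24, Yara 14. Jamal has a majority (≥41).

Jamal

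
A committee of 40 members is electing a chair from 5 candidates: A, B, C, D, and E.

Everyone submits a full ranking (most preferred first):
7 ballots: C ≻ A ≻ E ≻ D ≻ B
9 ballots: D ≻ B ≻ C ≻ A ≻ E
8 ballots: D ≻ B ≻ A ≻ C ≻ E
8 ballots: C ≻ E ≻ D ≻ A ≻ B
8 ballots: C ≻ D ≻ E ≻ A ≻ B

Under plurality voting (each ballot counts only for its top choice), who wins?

First-place votes: A 0, B 0, C 23, D 17, E 0.

C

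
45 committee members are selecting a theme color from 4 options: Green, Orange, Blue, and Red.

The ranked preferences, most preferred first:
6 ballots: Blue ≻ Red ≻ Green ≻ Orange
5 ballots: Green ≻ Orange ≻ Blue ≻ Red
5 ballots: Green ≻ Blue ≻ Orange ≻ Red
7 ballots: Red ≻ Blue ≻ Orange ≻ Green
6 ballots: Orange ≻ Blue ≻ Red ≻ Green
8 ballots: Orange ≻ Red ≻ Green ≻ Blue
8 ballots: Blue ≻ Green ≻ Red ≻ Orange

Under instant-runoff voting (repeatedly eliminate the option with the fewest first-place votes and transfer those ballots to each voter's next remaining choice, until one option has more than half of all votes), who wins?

Round 1: Green 10, Orange 14, Blue 14, Red 7. Red eliminated.
Round 2: Green 10, Orange 14, Blue 21. Green eliminated.
Round 3: Orange 19, Blue 26. Blue has a majority (≥23).

Blue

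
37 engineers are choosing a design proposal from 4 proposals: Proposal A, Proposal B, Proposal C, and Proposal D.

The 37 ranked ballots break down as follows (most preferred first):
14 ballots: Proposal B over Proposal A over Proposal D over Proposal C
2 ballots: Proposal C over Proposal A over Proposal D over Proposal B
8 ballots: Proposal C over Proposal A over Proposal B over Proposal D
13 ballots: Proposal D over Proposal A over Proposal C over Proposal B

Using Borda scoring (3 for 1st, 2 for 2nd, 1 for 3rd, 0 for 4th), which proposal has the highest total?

Proposal A: 14×2 + 2×2 + 8×2 + 13×2 = 74
Proposal B: 14×3 + 2×0 + 8×1 + 13×0 = 50
Proposal C: 14×0 + 2×3 + 8×3 + 13×1 = 43
Proposal D: 14×1 + 2×1 + 8×0 + 13×3 = 55

Proposal A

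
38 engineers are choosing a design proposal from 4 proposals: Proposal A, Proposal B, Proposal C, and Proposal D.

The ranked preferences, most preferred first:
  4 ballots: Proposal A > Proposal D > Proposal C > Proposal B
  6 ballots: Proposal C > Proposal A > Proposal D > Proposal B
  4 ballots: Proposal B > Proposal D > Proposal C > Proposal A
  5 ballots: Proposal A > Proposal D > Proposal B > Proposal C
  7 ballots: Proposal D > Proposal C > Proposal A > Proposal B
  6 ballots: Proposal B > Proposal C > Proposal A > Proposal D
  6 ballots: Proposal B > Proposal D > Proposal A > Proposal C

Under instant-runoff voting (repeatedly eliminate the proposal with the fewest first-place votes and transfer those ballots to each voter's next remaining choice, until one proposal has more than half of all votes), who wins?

Round 1: Proposal A 9, Proposal B 16, Proposal C 6, Proposal D 7. Proposal C eliminated.
Round 2: Proposal A 15, Proposal B 16, Proposal D 7. Proposal D eliminated.
Round 3: Proposal A 22, Proposal B 16. Proposal A has a majority (≥20).

Proposal A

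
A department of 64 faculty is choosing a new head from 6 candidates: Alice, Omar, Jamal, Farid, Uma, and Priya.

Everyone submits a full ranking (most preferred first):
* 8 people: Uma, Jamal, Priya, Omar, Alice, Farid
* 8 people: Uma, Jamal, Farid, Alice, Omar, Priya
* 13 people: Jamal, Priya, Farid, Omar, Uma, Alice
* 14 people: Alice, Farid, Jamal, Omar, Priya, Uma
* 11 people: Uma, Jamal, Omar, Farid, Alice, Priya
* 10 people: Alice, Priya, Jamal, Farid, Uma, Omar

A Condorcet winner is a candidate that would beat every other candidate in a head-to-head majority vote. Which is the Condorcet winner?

Jamal vs Alice: 40–24
Jamal vs Omar: 64–0
Jamal vs Farid: 50–14
Jamal vs Uma: 37–27
Jamal vs Priya: 54–10
Jamal beats every other candidate.

Jamal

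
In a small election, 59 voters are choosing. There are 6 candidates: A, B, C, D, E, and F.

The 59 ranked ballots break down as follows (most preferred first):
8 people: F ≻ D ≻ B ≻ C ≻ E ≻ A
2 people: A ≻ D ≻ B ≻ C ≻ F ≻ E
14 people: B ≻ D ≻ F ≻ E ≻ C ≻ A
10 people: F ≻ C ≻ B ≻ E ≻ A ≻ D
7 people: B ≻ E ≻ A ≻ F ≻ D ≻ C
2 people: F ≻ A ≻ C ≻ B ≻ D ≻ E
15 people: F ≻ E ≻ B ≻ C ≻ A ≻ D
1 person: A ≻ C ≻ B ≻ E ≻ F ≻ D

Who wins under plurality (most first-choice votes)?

First-place votes: A 3, B 21, C 0, D 0, E 0, F 35.

F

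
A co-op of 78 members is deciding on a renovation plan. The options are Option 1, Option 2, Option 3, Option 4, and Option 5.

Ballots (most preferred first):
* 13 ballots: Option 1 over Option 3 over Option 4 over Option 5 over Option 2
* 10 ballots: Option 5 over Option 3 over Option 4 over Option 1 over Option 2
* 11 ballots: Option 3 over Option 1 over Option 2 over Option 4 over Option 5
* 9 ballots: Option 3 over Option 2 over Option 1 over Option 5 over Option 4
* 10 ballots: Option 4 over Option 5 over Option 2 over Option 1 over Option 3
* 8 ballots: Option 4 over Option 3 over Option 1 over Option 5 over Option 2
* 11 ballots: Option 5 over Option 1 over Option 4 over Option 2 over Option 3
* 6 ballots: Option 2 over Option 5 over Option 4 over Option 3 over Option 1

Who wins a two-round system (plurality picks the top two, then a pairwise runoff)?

Round 1 first-place votes: Option 1 13, Option 2 6, Option 3 20, Option 4 18, Option 5 21. Option 5 and Option 3 advance.
Runoff: Option 5 is ranked above Option 3 on 37 ballots, Option 3 above Option 5 on 41.

Option 3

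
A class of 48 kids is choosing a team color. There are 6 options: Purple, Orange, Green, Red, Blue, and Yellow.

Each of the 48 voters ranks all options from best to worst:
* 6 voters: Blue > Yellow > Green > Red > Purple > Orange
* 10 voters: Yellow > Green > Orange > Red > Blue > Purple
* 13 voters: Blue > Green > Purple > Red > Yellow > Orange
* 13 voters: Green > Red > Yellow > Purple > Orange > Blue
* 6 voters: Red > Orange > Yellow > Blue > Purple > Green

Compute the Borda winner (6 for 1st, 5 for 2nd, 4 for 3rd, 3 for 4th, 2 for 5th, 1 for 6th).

Purple: 6×2 + 10×1 + 13×4 + 13×3 + 6×2 = 125
Orange: 6×1 + 10×4 + 13×1 + 13×2 + 6×5 = 115
Green: 6×4 + 10×5 + 13×5 + 13×6 + 6×1 = 223
Red: 6×3 + 10×3 + 13×3 + 13×5 + 6×6 = 188
Blue: 6×6 + 10×2 + 13×6 + 13×1 + 6×3 = 165
Yellow: 6×5 + 10×6 + 13×2 + 13×4 + 6×4 = 192

Green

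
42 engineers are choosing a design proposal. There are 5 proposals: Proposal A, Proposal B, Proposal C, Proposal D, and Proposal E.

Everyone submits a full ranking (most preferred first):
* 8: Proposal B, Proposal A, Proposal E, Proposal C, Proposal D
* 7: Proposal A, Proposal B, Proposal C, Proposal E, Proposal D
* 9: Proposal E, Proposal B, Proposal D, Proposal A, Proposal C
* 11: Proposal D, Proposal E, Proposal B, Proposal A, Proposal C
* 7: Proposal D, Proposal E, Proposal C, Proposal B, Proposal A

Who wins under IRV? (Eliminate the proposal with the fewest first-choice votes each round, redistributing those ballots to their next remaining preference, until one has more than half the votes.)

Proposal B

Round 1: Proposal A 7, Proposal B 8, Proposal C 0, Proposal D 18, Proposal E 9. Proposal C eliminated.
Round 2: Proposal A 7, Proposal B 8, Proposal D 18, Proposal E 9. Proposal A eliminated.
Round 3: Proposal B 15, Proposal D 18, Proposal E 9. Proposal E eliminated.
Round 4: Proposal B 24, Proposal D 18. Proposal B has a majority (≥22).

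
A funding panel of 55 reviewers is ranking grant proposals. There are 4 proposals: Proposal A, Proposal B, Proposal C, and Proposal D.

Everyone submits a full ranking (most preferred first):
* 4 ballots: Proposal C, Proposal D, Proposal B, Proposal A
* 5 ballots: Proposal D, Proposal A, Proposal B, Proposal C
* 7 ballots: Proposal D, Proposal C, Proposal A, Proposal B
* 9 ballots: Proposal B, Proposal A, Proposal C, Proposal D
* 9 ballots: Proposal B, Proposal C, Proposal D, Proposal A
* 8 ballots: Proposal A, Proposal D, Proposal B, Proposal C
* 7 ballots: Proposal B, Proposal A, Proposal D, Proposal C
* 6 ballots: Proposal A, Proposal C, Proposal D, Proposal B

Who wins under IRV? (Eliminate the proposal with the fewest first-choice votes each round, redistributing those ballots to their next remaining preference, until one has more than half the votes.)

Proposal D

Round 1: Proposal A 14, Proposal B 25, Proposal C 4, Proposal D 12. Proposal C eliminated.
Round 2: Proposal A 14, Proposal B 25, Proposal D 16. Proposal A eliminated.
Round 3: Proposal B 25, Proposal D 30. Proposal D has a majority (≥28).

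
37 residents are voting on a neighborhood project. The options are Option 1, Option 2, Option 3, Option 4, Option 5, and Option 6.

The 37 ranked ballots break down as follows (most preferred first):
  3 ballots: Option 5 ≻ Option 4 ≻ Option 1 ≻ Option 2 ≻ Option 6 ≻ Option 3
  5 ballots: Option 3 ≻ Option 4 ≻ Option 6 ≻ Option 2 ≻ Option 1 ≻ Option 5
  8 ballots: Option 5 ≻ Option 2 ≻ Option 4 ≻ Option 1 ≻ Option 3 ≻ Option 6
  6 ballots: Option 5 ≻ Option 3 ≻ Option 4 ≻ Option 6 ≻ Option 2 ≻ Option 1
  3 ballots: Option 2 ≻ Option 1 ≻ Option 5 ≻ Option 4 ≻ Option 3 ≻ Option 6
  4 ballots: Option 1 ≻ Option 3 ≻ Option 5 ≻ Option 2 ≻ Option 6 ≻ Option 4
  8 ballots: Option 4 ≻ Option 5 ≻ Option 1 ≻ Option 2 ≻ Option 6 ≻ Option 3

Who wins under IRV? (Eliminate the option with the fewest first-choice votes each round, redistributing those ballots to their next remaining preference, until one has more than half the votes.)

Option 5

Round 1: Option 1 4, Option 2 3, Option 3 5, Option 4 8, Option 5 17, Option 6 0. Option 6 eliminated.
Round 2: Option 1 4, Option 2 3, Option 3 5, Option 4 8, Option 5 17. Option 2 eliminated.
Round 3: Option 1 7, Option 3 5, Option 4 8, Option 5 17. Option 3 eliminated.
Round 4: Option 1 7, Option 4 13, Option 5 17. Option 1 eliminated.
Round 5: Option 4 13, Option 5 24. Option 5 has a majority (≥19).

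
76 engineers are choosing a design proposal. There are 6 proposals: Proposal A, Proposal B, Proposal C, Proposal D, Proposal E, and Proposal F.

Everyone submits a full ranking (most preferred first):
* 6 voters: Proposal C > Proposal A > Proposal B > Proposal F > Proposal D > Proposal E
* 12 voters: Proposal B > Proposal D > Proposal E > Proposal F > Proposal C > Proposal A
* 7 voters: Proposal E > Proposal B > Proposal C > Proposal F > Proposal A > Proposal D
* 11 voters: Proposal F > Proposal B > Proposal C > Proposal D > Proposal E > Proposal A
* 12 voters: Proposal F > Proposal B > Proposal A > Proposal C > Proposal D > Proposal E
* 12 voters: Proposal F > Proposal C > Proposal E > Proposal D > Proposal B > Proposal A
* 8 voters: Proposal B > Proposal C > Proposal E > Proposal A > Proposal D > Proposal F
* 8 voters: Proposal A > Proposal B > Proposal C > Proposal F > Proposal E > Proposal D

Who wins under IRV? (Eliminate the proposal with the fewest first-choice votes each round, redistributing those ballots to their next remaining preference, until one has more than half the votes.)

Round 1: Proposal A 8, Proposal B 20, Proposal C 6, Proposal D 0, Proposal E 7, Proposal F 35. Proposal D eliminated.
Round 2: Proposal A 8, Proposal B 20, Proposal C 6, Proposal E 7, Proposal F 35. Proposal C eliminated.
Round 3: Proposal A 14, Proposal B 20, Proposal E 7, Proposal F 35. Proposal E eliminated.
Round 4: Proposal A 14, Proposal B 27, Proposal F 35. Proposal A eliminated.
Round 5: Proposal B 41, Proposal F 35. Proposal B has a majority (≥39).

Proposal B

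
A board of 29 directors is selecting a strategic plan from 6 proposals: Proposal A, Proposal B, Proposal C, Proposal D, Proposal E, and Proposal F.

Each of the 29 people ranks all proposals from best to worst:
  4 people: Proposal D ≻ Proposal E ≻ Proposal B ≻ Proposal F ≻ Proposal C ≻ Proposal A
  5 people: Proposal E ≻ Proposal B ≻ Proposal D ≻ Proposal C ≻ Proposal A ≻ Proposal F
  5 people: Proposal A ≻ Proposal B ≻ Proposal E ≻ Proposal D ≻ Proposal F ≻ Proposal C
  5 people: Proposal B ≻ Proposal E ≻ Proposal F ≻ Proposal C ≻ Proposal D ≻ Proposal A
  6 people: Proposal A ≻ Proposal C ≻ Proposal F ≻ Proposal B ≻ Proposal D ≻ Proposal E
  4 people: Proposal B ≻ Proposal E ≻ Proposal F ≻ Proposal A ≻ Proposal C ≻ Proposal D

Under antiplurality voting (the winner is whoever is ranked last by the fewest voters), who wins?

Last-place votes: Proposal A 9, Proposal B 0, Proposal C 5, Proposal D 4, Proposal E 6, Proposal F 5.

Proposal B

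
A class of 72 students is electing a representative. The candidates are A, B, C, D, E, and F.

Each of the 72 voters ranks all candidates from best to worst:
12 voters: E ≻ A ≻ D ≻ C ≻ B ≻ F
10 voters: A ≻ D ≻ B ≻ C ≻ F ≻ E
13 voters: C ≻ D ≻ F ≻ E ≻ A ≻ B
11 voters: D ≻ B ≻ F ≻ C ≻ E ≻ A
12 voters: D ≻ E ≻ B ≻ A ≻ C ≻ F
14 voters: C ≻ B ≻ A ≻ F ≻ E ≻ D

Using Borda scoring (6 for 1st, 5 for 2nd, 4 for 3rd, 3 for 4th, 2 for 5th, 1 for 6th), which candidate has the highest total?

A: 12×5 + 10×6 + 13×2 + 11×1 + 12×3 + 14×4 = 249
B: 12×2 + 10×4 + 13×1 + 11×5 + 12×4 + 14×5 = 250
C: 12×3 + 10×3 + 13×6 + 11×3 + 12×2 + 14×6 = 285
D: 12×4 + 10×5 + 13×5 + 11×6 + 12×6 + 14×1 = 315
E: 12×6 + 10×1 + 13×3 + 11×2 + 12×5 + 14×2 = 231
F: 12×1 + 10×2 + 13×4 + 11×4 + 12×1 + 14×3 = 182

D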